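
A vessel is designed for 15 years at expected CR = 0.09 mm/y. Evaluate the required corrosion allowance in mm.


Corrosion allowance = CR × design life
CA = 0.09 * 15 = 1.35 mm

1.35 mm


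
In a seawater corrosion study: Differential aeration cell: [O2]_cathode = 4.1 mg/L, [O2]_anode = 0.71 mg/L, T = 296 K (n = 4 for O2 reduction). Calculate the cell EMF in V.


Apply the Nernst concentration-cell relation: E = (RT/nF)*ln(C_cathode/C_anode)
RT/nF = 8.314*296/(4*96485) = 0.00637649 V
ln(4.1/0.71) = 1.75348
E = 0.00637649 * 1.75348 = 0.01118 V

0.01118 V


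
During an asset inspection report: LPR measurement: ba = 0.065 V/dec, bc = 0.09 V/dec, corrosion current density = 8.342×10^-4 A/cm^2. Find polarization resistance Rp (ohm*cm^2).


Apply the Stern-Geary equation: Rp = ba*bc / (2.303*icorr*(ba+bc))
ba*bc = 0.065*0.09 = 0.00585
ba+bc = 0.155; 2.303*icorr*(ba+bc) = 2.303*8.342×10^-4*0.155 = 2.977802×10^-4
Rp = 0.00585 / 2.977802×10^-4 = 19.65 ohm*cm^2

19.65 ohm*cm^2


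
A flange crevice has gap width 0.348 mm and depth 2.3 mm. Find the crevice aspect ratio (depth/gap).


Aspect ratio = depth / gap
Ratio = 2.3 / 0.348 = 6.6

6.6


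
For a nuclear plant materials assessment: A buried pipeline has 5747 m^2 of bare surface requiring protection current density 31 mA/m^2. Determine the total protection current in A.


I = area * current density, then convert mA → A (÷1000)
I = 5747 * 31 / 1000 = 178.16 A

178.16 A


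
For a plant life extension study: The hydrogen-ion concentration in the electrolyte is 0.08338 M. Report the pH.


pH = −log10[H+]
pH = −log10(0.08338) = 1.08

1.08


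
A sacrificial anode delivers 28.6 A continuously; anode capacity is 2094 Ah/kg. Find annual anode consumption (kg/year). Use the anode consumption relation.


Annual consumption = current * hours per year / capacity
Rate = 28.6 * 8760 / 2094 = 119.6 kg/year

119.6 kg/year


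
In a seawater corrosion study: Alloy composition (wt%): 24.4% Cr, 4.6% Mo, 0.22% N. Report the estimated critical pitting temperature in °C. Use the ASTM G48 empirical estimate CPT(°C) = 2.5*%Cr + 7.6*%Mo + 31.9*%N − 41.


Apply the ASTM G48 empirical CPT estimate: CPT(°C) = 2.5*%Cr + 7.6*%Mo + 31.9*%N − 41
2.5*24.4 = 61; 7.6*4.6 = 34.96; 31.9*0.22 = 7.018
CPT = 61 + 34.96 + 7.018 − 41 = 61.978 °C
Rounded to 0.1 °C: CPT ≈ 62.0 °C

62.0 °C


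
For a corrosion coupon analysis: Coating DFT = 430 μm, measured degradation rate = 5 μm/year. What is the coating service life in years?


Service life = thickness / degradation rate
Life = 430 / 5 = 86.0 years

86.0 years


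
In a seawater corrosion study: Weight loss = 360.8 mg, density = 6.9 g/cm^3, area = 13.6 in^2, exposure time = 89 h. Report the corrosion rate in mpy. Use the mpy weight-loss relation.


Apply the mpy weight-loss relation: CR = 534 * W / (D * A * T)
Numerator: 534 * 360.8 = 192667.2
Denominator: 6.9 * 13.6 * 89 = 8351.76
CR = 192667.2 / 8351.76 = 23.06905 mpy

23.06905 mpy


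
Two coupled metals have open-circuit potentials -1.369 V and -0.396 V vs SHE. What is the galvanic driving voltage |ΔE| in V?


Driving voltage is the absolute potential difference.
|ΔE| = |-1.369 − (-0.396)| = 0.973 V

0.973 V


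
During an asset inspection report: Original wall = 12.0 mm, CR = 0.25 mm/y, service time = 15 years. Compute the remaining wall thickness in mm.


Remaining wall = original − CR × time
t = 12.0 − 0.25*15 = 12.0 − 3.75 = 8.25 mm

8.25 mm


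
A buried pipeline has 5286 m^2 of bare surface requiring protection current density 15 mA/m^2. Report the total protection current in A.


I = area * current density, then convert mA → A (÷1000)
I = 5286 * 15 / 1000 = 79.29 A

79.29 A


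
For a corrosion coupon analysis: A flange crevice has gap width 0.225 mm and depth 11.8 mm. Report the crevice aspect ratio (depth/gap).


Aspect ratio = depth / gap
Ratio = 11.8 / 0.225 = 52.4

52.4


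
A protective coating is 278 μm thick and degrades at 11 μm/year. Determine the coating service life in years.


Service life = thickness / degradation rate
Life = 278 / 11 = 25.3 years

25.3 years


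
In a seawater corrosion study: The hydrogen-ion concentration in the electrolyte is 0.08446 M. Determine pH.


pH = −log10[H+]
pH = −log10(0.08446) = 1.07

1.07


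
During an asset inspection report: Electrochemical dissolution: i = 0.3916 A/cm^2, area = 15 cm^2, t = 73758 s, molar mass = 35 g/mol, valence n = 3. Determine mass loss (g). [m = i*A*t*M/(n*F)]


Apply Faraday's law: m = i*A*t*M / (n*F)
Total charge passed Q = i*A*t = 0.3916*15*73758 = 433254.492 C
m = Q*M/(n*F) = 433254.492*35/(3*96485) = 52.388 g

52.388 g


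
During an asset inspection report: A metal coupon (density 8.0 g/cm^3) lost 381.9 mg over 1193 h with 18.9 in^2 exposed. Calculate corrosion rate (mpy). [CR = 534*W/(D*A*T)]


Apply the mpy weight-loss relation: CR = 534 * W / (D * A * T)
Numerator: 534 * 381.9 = 203934.6
Denominator: 8.0 * 18.9 * 1193 = 180381.6
CR = 203934.6 / 180381.6 = 1.13057 mpy

1.13057 mpy


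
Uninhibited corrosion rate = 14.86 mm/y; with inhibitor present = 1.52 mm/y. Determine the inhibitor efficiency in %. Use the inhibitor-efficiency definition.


Apply the inhibitor-efficiency definition: IE = (CR_blank − CR_inh)/CR_blank × 100
IE = (14.86 − 1.52) / 14.86 × 100
IE = 13.34 / 14.86 × 100 = 89.8 %

89.8 %


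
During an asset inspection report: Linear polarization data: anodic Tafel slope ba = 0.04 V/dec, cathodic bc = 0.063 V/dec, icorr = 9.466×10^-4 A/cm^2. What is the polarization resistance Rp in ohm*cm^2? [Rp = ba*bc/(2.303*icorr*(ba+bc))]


Apply the Stern-Geary equation: Rp = ba*bc / (2.303*icorr*(ba+bc))
ba*bc = 0.04*0.063 = 0.00252
ba+bc = 0.103; 2.303*icorr*(ba+bc) = 2.303*9.466×10^-4*0.103 = 2.2454204×10^-4
Rp = 0.00252 / 2.2454204×10^-4 = 11.2 ohm*cm^2

11.2 ohm*cm^2


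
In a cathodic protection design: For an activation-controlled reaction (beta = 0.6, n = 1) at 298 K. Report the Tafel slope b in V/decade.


Apply the Tafel slope relation: b = 2.303*R*T/(beta*n*F)
Numerator: 2.303 * 8.314 * 298 = 5705.85
Denominator: 0.6 * 1 * 96485 = 57891.0
b = 5705.85 / 57891.0 = 0.099 V/decade

0.099 V/decade


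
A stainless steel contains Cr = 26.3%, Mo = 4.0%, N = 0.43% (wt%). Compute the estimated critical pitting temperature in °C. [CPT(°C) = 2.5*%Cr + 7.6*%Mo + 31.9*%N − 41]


Apply the ASTM G48 empirical CPT estimate: CPT(°C) = 2.5*%Cr + 7.6*%Mo + 31.9*%N − 41
2.5*26.3 = 65.75; 7.6*4.0 = 30.4; 31.9*0.43 = 13.717
CPT = 65.75 + 30.4 + 13.717 − 41 = 68.867 °C
Rounded to 0.1 °C: CPT ≈ 68.9 °C

68.9 °C


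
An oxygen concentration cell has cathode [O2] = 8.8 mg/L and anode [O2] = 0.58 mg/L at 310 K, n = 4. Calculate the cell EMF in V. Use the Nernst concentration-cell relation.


Apply the Nernst concentration-cell relation: E = (RT/nF)*ln(C_cathode/C_anode)
RT/nF = 8.314*310/(4*96485) = 0.00667808 V
ln(8.8/0.58) = 2.71948
E = 0.00667808 * 2.71948 = 0.01816 V

0.01816 V


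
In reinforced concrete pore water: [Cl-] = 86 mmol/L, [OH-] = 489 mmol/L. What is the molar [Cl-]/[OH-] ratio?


Threshold parameter = [Cl-] / [OH-] (molar basis; both in mmol/L, so units cancel)
Ratio = 86 / 489 = 0.18

0.18


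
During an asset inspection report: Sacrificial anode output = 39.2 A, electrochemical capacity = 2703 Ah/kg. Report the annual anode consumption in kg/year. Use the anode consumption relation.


Annual consumption = current * hours per year / capacity
Rate = 39.2 * 8760 / 2703 = 127.0 kg/year

127.0 kg/year


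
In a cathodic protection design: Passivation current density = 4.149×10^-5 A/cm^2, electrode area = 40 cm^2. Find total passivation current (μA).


I = i_pass * A, then convert A → μA (×10^6)
I = 4.149×10^-5 * 40 * 10^6 = 1659.6 μA

1659.6 μA


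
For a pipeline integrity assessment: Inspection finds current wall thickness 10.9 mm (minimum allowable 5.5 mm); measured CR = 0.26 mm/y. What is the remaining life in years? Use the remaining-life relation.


Apply the remaining-life relation: RL = (t_current − t_min) / CR
RL = (10.9 − 5.5) / 0.26 = 5.4 / 0.26 = 20.8 years

20.8 years


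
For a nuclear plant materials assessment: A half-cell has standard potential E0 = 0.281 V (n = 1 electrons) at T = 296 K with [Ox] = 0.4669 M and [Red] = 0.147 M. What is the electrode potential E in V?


Apply the Nernst equation: E = E0 + (RT/nF)*ln([Ox]/[Red])
Step 1: RT/nF = 8.314*296/(1*96485) = 0.02550598 V
Step 2: [Ox]/[Red] = 0.4669/0.147 = 3.17619
Step 3: ln(3.17619) = 1.155682
Step 4: correction = 0.02550598 * 1.155682 = 0.0295 V
E = 0.281 + 0.0295 = 0.3105 V

0.3105 V


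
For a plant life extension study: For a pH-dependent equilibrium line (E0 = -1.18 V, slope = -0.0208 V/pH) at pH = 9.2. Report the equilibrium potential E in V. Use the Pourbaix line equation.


Apply the Pourbaix line equation: E = E0 + slope*pH
E = -1.18 + (-0.0208)*9.2 = -1.18 + (-0.19136) = -1.37136 V
Rounded to 3 decimal places: E = -1.371 V

-1.371 V


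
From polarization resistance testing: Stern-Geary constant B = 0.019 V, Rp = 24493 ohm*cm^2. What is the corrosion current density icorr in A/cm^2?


Apply the Stern-Geary relation: icorr = B / Rp
icorr = 0.019 / 24493 = 7.757×10^-7 A/cm^2

7.757×10^-7 A/cm^2


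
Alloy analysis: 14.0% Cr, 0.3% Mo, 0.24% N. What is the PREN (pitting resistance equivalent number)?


Apply the PREN formula: PREN = Cr + 3.3*Mo + 16*N
PREN = 14.0 + 3.3*0.3 + 16*0.24
PREN = 14.0 + 0.99 + 3.84 = 18.83

18.83


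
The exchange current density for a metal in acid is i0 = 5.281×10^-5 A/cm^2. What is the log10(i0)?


i0 = 5.281×10^-5 A/cm^2
log10(i0) = -4.277

-4.277


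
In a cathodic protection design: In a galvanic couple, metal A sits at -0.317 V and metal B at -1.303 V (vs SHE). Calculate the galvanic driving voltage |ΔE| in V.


Driving voltage is the absolute potential difference.
|ΔE| = |-0.317 − (-1.303)| = 0.986 V

0.986 V


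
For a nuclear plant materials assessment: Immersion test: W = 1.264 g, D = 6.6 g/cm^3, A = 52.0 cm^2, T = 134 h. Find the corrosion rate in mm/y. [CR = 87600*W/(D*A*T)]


Apply the mm/y weight-loss relation: CR = 87600 * W / (D * A * T)
Numerator: 87600 * 1.264 = 110726.4
Denominator: 6.6 * 52.0 * 134 = 45988.8
CR = 110726.4 / 45988.8 = 2.407682 mm/y

2.407682 mm/y


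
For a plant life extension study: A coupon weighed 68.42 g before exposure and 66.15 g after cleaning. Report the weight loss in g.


Weight loss = initial − final
WL = 68.42 − 66.15 = 2.27 g

2.27 g


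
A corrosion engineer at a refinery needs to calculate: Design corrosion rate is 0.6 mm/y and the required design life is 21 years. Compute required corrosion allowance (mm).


Corrosion allowance = CR × design life
CA = 0.6 * 21 = 12.6 mm

12.6 mm


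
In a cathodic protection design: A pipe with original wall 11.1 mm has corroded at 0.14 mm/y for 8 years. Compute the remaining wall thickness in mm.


Remaining wall = original − CR × time
t = 11.1 − 0.14*8 = 11.1 − 1.12 = 9.98 mm

9.98 mm


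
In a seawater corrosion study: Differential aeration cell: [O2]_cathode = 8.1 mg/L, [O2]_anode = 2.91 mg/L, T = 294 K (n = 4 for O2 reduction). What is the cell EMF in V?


Apply the Nernst concentration-cell relation: E = (RT/nF)*ln(C_cathode/C_anode)
RT/nF = 8.314*294/(4*96485) = 0.00633341 V
ln(8.1/2.91) = 1.02371
E = 0.00633341 * 1.02371 = 0.00648 V

0.00648 V


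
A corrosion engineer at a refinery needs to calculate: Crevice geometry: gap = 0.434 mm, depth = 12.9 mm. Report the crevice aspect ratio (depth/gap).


Aspect ratio = depth / gap
Ratio = 12.9 / 0.434 = 29.7

29.7


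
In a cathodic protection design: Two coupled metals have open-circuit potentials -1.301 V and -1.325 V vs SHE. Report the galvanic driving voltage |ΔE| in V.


Driving voltage is the absolute potential difference.
|ΔE| = |-1.301 − (-1.325)| = 0.024 V

0.024 V


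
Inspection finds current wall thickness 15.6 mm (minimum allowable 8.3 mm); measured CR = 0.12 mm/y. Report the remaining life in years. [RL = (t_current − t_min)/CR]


Apply the remaining-life relation: RL = (t_current − t_min) / CR
RL = (15.6 − 8.3) / 0.12 = 7.3 / 0.12 = 60.8 years

60.8 years


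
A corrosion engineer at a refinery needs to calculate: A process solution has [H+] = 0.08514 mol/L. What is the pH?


pH = −log10[H+]
pH = −log10(0.08514) = 1.07

1.07


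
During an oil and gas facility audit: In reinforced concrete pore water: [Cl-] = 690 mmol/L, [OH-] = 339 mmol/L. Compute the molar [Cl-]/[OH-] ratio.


Threshold parameter = [Cl-] / [OH-] (molar basis; both in mmol/L, so units cancel)
Ratio = 690 / 339 = 2.04

2.04


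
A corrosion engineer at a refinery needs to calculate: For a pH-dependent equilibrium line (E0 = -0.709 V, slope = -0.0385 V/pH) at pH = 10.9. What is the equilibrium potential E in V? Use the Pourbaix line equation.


Apply the Pourbaix line equation: E = E0 + slope*pH
E = -0.709 + (-0.0385)*10.9 = -0.709 + (-0.41965) = -1.12865 V
Rounded to 3 decimal places: E = -1.129 V

-1.129 V


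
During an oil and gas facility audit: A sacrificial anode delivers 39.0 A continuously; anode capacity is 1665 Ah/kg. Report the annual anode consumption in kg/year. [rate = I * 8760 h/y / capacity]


Annual consumption = current * hours per year / capacity
Rate = 39.0 * 8760 / 1665 = 205.2 kg/year

205.2 kg/year


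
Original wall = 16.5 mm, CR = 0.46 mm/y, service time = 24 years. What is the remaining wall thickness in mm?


Remaining wall = original − CR × time
t = 16.5 − 0.46*24 = 16.5 − 11.04 = 5.46 mm

5.46 mm


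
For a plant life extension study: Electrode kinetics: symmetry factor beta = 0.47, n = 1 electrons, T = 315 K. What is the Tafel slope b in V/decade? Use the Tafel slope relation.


Apply the Tafel slope relation: b = 2.303*R*T/(beta*n*F)
Numerator: 2.303 * 8.314 * 315 = 6031.35
Denominator: 0.47 * 1 * 96485 = 45347.95
b = 6031.35 / 45347.95 = 0.133 V/decade

0.133 V/decade


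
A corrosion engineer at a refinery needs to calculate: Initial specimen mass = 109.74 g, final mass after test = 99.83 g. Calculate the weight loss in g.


Weight loss = initial − final
WL = 109.74 − 99.83 = 9.91 g

9.91 g


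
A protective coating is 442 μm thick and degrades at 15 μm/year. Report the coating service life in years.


Service life = thickness / degradation rate
Life = 442 / 15 = 29.5 years

29.5 years


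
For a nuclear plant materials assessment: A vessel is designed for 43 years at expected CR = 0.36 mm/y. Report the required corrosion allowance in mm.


Corrosion allowance = CR × design life
CA = 0.36 * 43 = 15.48 mm

15.48 mm


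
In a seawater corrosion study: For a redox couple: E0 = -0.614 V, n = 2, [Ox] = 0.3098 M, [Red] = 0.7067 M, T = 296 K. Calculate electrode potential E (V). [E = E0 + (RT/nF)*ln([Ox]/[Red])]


Apply the Nernst equation: E = E0 + (RT/nF)*ln([Ox]/[Red])
Step 1: RT/nF = 8.314*296/(2*96485) = 0.01275299 V
Step 2: [Ox]/[Red] = 0.3098/0.7067 = 0.438376
Step 3: ln(0.438376) = -0.824678
Step 4: correction = 0.01275299 * -0.824678 = -0.011 V
E = -0.614 + -0.011 = -0.625 V

-0.625 V


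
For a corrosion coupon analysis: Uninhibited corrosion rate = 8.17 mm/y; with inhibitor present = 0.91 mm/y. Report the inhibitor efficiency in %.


Apply the inhibitor-efficiency definition: IE = (CR_blank − CR_inh)/CR_blank × 100
IE = (8.17 − 0.91) / 8.17 × 100
IE = 7.26 / 8.17 × 100 = 88.9 %

88.9 %


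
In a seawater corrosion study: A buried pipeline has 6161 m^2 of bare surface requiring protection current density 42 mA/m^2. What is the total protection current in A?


I = area * current density, then convert mA → A (÷1000)
I = 6161 * 42 / 1000 = 258.76 A

258.76 A


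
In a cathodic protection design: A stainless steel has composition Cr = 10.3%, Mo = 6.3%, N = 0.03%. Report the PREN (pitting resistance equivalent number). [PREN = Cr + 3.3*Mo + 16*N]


Apply the PREN formula: PREN = Cr + 3.3*Mo + 16*N
PREN = 10.3 + 3.3*6.3 + 16*0.03
PREN = 10.3 + 20.79 + 0.48 = 31.57

31.57


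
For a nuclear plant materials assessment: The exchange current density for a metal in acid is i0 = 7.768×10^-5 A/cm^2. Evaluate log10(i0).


i0 = 7.768×10^-5 A/cm^2
log10(i0) = -4.11

-4.11


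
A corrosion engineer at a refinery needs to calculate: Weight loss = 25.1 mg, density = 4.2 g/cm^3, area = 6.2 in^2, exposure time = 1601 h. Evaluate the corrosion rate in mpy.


Apply the mpy weight-loss relation: CR = 534 * W / (D * A * T)
Numerator: 534 * 25.1 = 13403.4
Denominator: 4.2 * 6.2 * 1601 = 41690.04
CR = 13403.4 / 41690.04 = 0.322 mpy

0.322 mpy


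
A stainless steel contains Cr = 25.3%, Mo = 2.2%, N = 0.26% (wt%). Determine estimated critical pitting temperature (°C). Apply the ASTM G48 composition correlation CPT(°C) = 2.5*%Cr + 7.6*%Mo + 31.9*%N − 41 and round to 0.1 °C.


Apply the ASTM G48 empirical CPT estimate: CPT(°C) = 2.5*%Cr + 7.6*%Mo + 31.9*%N − 41
2.5*25.3 = 63.25; 7.6*2.2 = 16.72; 31.9*0.26 = 8.294
CPT = 63.25 + 16.72 + 8.294 − 41 = 47.264 °C
Rounded to 0.1 °C: CPT ≈ 47.3 °C

47.3 °C


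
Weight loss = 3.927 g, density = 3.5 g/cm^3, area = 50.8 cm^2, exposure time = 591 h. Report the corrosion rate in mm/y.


Apply the mm/y weight-loss relation: CR = 87600 * W / (D * A * T)
Numerator: 87600 * 3.927 = 344005.2
Denominator: 3.5 * 50.8 * 591 = 105079.8
CR = 344005.2 / 105079.8 = 3.273752 mm/y

3.273752 mm/y


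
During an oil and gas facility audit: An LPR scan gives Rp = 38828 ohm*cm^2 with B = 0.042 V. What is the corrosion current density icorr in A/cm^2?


Apply the Stern-Geary relation: icorr = B / Rp
icorr = 0.042 / 38828 = 1.082×10^-6 A/cm^2

1.082×10^-6 A/cm^2


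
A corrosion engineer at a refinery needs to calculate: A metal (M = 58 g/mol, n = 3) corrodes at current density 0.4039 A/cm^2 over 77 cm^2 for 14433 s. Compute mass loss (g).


Apply Faraday's law: m = i*A*t*M / (n*F)
Total charge passed Q = i*A*t = 0.4039*77*14433 = 448870.6299 C
m = Q*M/(n*F) = 448870.6299*58/(3*96485) = 89.9432 g

89.9432 g


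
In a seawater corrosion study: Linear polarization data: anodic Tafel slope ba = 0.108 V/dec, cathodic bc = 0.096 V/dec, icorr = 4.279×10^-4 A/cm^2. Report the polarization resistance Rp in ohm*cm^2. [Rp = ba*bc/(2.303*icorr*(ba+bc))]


Apply the Stern-Geary equation: Rp = ba*bc / (2.303*icorr*(ba+bc))
ba*bc = 0.108*0.096 = 0.010368
ba+bc = 0.204; 2.303*icorr*(ba+bc) = 2.303*4.279×10^-4*0.204 = 2.0103255×10^-4
Rp = 0.010368 / 2.0103255×10^-4 = 51.6 ohm*cm^2

51.6 ohm*cm^2


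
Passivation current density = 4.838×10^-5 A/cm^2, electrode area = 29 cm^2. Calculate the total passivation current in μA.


I = i_pass * A, then convert A → μA (×10^6)
I = 4.838×10^-5 * 29 * 10^6 = 1403.02 μA

1403.02 μA


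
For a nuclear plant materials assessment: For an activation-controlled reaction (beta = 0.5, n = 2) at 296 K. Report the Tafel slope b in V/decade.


Apply the Tafel slope relation: b = 2.303*R*T/(beta*n*F)
Numerator: 2.303 * 8.314 * 296 = 5667.55
Denominator: 0.5 * 2 * 96485 = 96485.0
b = 5667.55 / 96485.0 = 0.059 V/decade

0.059 V/decade


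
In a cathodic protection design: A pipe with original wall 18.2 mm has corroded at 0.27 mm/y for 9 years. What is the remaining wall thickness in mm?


Remaining wall = original − CR × time
t = 18.2 − 0.27*9 = 18.2 − 2.43 = 15.77 mm

15.77 mm


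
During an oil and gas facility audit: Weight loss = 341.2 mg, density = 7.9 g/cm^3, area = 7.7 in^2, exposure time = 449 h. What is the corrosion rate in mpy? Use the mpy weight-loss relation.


Apply the mpy weight-loss relation: CR = 534 * W / (D * A * T)
Numerator: 534 * 341.2 = 182200.8
Denominator: 7.9 * 7.7 * 449 = 27312.67
CR = 182200.8 / 27312.67 = 6.671 mpy

6.671 mpy


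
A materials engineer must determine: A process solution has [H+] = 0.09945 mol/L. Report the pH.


pH = −log10[H+]
pH = −log10(0.09945) = 1.0

1.0


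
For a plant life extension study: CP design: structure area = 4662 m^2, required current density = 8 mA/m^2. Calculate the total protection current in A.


I = area * current density, then convert mA → A (÷1000)
I = 4662 * 8 / 1000 = 37.3 A

37.3 A


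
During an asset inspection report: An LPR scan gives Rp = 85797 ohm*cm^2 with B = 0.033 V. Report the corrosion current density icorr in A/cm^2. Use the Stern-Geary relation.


Apply the Stern-Geary relation: icorr = B / Rp
icorr = 0.033 / 85797 = 3.846×10^-7 A/cm^2

3.846×10^-7 A/cm^2


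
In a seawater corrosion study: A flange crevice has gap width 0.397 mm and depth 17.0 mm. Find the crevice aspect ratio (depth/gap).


Aspect ratio = depth / gap
Ratio = 17.0 / 0.397 = 42.8

42.8


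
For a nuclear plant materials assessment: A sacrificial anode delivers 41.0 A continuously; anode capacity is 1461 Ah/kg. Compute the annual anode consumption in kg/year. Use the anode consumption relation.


Annual consumption = current * hours per year / capacity
Rate = 41.0 * 8760 / 1461 = 245.8 kg/year

245.8 kg/year


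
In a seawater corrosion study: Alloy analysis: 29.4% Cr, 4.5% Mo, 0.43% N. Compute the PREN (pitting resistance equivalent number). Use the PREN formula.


Apply the PREN formula: PREN = Cr + 3.3*Mo + 16*N
PREN = 29.4 + 3.3*4.5 + 16*0.43
PREN = 29.4 + 14.85 + 6.88 = 51.13

51.13


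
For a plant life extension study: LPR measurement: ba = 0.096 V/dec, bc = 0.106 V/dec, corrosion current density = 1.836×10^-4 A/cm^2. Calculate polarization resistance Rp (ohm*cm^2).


Apply the Stern-Geary equation: Rp = ba*bc / (2.303*icorr*(ba+bc))
ba*bc = 0.096*0.106 = 0.010176
ba+bc = 0.202; 2.303*icorr*(ba+bc) = 2.303*1.836×10^-4*0.202 = 8.5411822×10^-5
Rp = 0.010176 / 8.5411822×10^-5 = 119.1 ohm*cm^2

119.1 ohm*cm^2


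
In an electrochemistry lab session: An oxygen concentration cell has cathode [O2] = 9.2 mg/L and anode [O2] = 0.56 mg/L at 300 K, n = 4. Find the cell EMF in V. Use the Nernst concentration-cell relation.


Apply the Nernst concentration-cell relation: E = (RT/nF)*ln(C_cathode/C_anode)
RT/nF = 8.314*300/(4*96485) = 0.00646266 V
ln(9.2/0.56) = 2.79902
E = 0.00646266 * 2.79902 = 0.01809 V

0.01809 V


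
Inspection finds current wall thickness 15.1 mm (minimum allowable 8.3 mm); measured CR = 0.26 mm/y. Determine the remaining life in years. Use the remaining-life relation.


Apply the remaining-life relation: RL = (t_current − t_min) / CR
RL = (15.1 − 8.3) / 0.26 = 6.8 / 0.26 = 26.2 years

26.2 years


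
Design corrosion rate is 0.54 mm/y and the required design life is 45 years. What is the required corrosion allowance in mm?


Corrosion allowance = CR × design life
CA = 0.54 * 45 = 24.3 mm

24.3 mm


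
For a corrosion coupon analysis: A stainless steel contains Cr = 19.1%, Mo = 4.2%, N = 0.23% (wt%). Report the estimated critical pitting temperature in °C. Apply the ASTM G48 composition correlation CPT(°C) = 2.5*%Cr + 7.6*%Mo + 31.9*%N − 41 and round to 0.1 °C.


Apply the ASTM G48 empirical CPT estimate: CPT(°C) = 2.5*%Cr + 7.6*%Mo + 31.9*%N − 41
2.5*19.1 = 47.75; 7.6*4.2 = 31.92; 31.9*0.23 = 7.337
CPT = 47.75 + 31.92 + 7.337 − 41 = 46.007 °C
Rounded to 0.1 °C: CPT ≈ 46.0 °C

46.0 °C


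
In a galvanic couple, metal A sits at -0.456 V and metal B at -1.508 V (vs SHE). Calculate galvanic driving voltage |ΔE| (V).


Driving voltage is the absolute potential difference.
|ΔE| = |-0.456 − (-1.508)| = 1.052 V

1.052 V


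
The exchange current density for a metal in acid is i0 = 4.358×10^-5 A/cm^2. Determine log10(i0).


i0 = 4.358×10^-5 A/cm^2
log10(i0) = -4.361

-4.361


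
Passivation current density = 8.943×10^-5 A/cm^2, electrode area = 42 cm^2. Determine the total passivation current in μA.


I = i_pass * A, then convert A → μA (×10^6)
I = 8.943×10^-5 * 42 * 10^6 = 3756.06 μA

3756.06 μA


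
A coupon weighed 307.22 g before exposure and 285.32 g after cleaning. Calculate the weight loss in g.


Weight loss = initial − final
WL = 307.22 − 285.32 = 21.9 g

21.9 g


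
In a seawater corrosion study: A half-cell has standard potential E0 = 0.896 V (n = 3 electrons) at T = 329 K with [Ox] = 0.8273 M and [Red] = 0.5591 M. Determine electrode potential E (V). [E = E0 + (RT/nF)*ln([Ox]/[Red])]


Apply the Nernst equation: E = E0 + (RT/nF)*ln([Ox]/[Red])
Step 1: RT/nF = 8.314*329/(3*96485) = 0.00944985 V
Step 2: [Ox]/[Red] = 0.8273/0.5591 = 1.4797
Step 3: ln(1.4797) = 0.391839
Step 4: correction = 0.00944985 * 0.391839 = 0.004 V
E = 0.896 + 0.004 = 0.9 V

0.9 V


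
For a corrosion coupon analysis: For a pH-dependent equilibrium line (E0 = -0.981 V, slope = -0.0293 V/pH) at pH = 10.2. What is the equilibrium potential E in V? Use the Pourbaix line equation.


Apply the Pourbaix line equation: E = E0 + slope*pH
E = -0.981 + (-0.0293)*10.2 = -0.981 + (-0.29886) = -1.27986 V
Rounded to 4 decimal places: E = -1.2799 V

-1.2799 V


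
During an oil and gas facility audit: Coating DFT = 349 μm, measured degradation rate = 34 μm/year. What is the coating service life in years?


Service life = thickness / degradation rate
Life = 349 / 34 = 10.3 years

10.3 years


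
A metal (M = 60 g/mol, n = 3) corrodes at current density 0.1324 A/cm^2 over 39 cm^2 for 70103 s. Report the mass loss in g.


Apply Faraday's law: m = i*A*t*M / (n*F)
Total charge passed Q = i*A*t = 0.1324*39*70103 = 361983.8508 C
m = Q*M/(n*F) = 361983.8508*60/(3*96485) = 75.0342 g

75.0342 g


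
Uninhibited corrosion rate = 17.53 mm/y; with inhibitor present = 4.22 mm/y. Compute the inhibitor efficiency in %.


Apply the inhibitor-efficiency definition: IE = (CR_blank − CR_inh)/CR_blank × 100
IE = (17.53 − 4.22) / 17.53 × 100
IE = 13.31 / 17.53 × 100 = 75.9 %

75.9 %


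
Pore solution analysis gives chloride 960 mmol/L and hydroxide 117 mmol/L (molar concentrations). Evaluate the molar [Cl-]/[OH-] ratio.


Threshold parameter = [Cl-] / [OH-] (molar basis; both in mmol/L, so units cancel)
Ratio = 960 / 117 = 8.21

8.21


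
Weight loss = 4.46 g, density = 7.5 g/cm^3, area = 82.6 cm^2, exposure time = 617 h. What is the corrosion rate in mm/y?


Apply the mm/y weight-loss relation: CR = 87600 * W / (D * A * T)
Numerator: 87600 * 4.46 = 390696.0
Denominator: 7.5 * 82.6 * 617 = 382231.5
CR = 390696.0 / 382231.5 = 1.022145 mm/y

1.022145 mm/y


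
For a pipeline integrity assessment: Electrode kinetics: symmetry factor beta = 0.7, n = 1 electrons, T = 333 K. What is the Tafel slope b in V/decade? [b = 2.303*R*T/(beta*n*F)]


Apply the Tafel slope relation: b = 2.303*R*T/(beta*n*F)
Numerator: 2.303 * 8.314 * 333 = 6376.0
Denominator: 0.7 * 1 * 96485 = 67539.5
b = 6376.0 / 67539.5 = 0.094 V/decade

0.094 V/decade


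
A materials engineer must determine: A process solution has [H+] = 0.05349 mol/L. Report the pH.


pH = −log10[H+]
pH = −log10(0.05349) = 1.27

1.27


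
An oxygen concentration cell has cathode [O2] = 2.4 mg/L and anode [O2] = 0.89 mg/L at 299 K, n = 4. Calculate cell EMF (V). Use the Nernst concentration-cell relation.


Apply the Nernst concentration-cell relation: E = (RT/nF)*ln(C_cathode/C_anode)
RT/nF = 8.314*299/(4*96485) = 0.00644112 V
ln(2.4/0.89) = 0.992
E = 0.00644112 * 0.992 = 0.00639 V

0.00639 V


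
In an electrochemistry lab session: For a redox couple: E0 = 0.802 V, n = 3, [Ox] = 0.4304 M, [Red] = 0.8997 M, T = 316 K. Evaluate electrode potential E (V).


Apply the Nernst equation: E = E0 + (RT/nF)*ln([Ox]/[Red])
Step 1: RT/nF = 8.314*316/(3*96485) = 0.00907645 V
Step 2: [Ox]/[Red] = 0.4304/0.8997 = 0.478382
Step 3: ln(0.478382) = -0.737346
Step 4: correction = 0.00907645 * -0.737346 = -0.007 V
E = 0.802 + -0.007 = 0.795 V

0.795 V


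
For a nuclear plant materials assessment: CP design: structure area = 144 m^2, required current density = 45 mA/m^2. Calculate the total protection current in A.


I = area * current density, then convert mA → A (÷1000)
I = 144 * 45 / 1000 = 6.48 A

6.48 A


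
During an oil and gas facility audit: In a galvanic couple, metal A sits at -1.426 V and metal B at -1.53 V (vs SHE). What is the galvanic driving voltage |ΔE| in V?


Driving voltage is the absolute potential difference.
|ΔE| = |-1.426 − (-1.53)| = 0.104 V

0.104 V


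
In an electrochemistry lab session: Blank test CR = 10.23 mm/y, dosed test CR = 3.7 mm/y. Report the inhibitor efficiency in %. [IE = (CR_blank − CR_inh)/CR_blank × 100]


Apply the inhibitor-efficiency definition: IE = (CR_blank − CR_inh)/CR_blank × 100
IE = (10.23 − 3.7) / 10.23 × 100
IE = 6.53 / 10.23 × 100 = 63.8 %

63.8 %


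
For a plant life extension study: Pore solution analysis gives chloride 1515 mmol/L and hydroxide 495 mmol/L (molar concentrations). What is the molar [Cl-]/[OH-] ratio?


Threshold parameter = [Cl-] / [OH-] (molar basis; both in mmol/L, so units cancel)
Ratio = 1515 / 495 = 3.06

3.06


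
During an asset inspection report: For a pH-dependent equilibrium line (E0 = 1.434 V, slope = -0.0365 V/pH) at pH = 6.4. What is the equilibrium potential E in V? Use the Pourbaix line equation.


Apply the Pourbaix line equation: E = E0 + slope*pH
E = 1.434 + (-0.0365)*6.4 = 1.434 + (-0.2336) = 1.2004 V
Rounded to 3 decimal places: E = 1.200 V

1.200 V


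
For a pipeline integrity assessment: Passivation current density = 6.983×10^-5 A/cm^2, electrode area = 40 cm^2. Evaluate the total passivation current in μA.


I = i_pass * A, then convert A → μA (×10^6)
I = 6.983×10^-5 * 40 * 10^6 = 2793.2 μA

2793.2 μA


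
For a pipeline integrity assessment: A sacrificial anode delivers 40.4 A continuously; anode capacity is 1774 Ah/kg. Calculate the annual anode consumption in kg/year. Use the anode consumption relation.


Annual consumption = current * hours per year / capacity
Rate = 40.4 * 8760 / 1774 = 199.5 kg/year

199.5 kg/year


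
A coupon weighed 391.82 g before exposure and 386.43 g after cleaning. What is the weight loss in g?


Weight loss = initial − final
WL = 391.82 − 386.43 = 5.39 g

5.39 g


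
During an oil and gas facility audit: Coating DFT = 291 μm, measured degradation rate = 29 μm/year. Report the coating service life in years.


Service life = thickness / degradation rate
Life = 291 / 29 = 10.0 years

10.0 years


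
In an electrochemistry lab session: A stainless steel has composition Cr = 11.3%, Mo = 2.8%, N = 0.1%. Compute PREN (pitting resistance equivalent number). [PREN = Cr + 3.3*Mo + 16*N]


Apply the PREN formula: PREN = Cr + 3.3*Mo + 16*N
PREN = 11.3 + 3.3*2.8 + 16*0.1
PREN = 11.3 + 9.24 + 1.6 = 22.14

22.14


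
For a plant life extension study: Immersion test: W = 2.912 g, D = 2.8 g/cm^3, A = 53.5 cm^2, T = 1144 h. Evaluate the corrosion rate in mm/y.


Apply the mm/y weight-loss relation: CR = 87600 * W / (D * A * T)
Numerator: 87600 * 2.912 = 255091.2
Denominator: 2.8 * 53.5 * 1144 = 171371.2
CR = 255091.2 / 171371.2 = 1.48853 mm/y

1.48853 mm/y


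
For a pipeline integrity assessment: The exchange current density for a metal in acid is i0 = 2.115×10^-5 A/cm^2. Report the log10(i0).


i0 = 2.115×10^-5 A/cm^2
log10(i0) = -4.675

-4.675


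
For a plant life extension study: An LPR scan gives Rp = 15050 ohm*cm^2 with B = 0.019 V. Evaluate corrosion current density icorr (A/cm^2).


Apply the Stern-Geary relation: icorr = B / Rp
icorr = 0.019 / 15050 = 1.262×10^-6 A/cm^2

1.262×10^-6 A/cm^2


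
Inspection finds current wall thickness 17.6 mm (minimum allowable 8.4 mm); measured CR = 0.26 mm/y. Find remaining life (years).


Apply the remaining-life relation: RL = (t_current − t_min) / CR
RL = (17.6 − 8.4) / 0.26 = 9.2 / 0.26 = 35.4 years

35.4 years


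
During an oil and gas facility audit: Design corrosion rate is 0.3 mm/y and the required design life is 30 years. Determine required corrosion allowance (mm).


Corrosion allowance = CR × design life
CA = 0.3 * 30 = 9.0 mm

9.0 mm


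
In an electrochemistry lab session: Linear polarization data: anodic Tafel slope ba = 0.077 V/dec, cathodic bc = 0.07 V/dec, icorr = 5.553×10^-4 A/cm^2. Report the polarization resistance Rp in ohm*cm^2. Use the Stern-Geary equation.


Apply the Stern-Geary equation: Rp = ba*bc / (2.303*icorr*(ba+bc))
ba*bc = 0.077*0.07 = 0.00539
ba+bc = 0.147; 2.303*icorr*(ba+bc) = 2.303*5.553×10^-4*0.147 = 1.8799182×10^-4
Rp = 0.00539 / 1.8799182×10^-4 = 28.7 ohm*cm^2

28.7 ohm*cm^2


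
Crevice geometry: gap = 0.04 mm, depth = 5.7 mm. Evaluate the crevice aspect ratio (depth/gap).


Aspect ratio = depth / gap
Ratio = 5.7 / 0.04 = 142.5

142.5


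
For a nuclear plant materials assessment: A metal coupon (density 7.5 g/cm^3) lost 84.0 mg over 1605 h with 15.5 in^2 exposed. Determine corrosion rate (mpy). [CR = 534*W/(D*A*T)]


Apply the mpy weight-loss relation: CR = 534 * W / (D * A * T)
Numerator: 534 * 84.0 = 44856.0
Denominator: 7.5 * 15.5 * 1605 = 186581.25
CR = 44856.0 / 186581.25 = 0.2404 mpy

0.2404 mpy


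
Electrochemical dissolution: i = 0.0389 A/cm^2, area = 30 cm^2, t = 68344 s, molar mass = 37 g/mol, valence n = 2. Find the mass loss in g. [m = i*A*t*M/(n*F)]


Apply Faraday's law: m = i*A*t*M / (n*F)
Total charge passed Q = i*A*t = 0.0389*30*68344 = 79757.448 C
m = Q*M/(n*F) = 79757.448*37/(2*96485) = 15.2927 g

15.2927 g


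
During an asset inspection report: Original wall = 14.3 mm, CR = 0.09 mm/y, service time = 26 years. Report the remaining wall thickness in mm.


Remaining wall = original − CR × time
t = 14.3 − 0.09*26 = 14.3 − 2.34 = 11.96 mm

11.96 mm


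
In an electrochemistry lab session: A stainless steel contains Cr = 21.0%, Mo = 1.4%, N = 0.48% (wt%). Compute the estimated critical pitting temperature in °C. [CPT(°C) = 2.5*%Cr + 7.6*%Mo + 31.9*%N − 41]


Apply the ASTM G48 empirical CPT estimate: CPT(°C) = 2.5*%Cr + 7.6*%Mo + 31.9*%N − 41
2.5*21.0 = 52.5; 7.6*1.4 = 10.64; 31.9*0.48 = 15.312
CPT = 52.5 + 10.64 + 15.312 − 41 = 37.452 °C
Rounded to 0.1 °C: CPT ≈ 37.5 °C

37.5 °C


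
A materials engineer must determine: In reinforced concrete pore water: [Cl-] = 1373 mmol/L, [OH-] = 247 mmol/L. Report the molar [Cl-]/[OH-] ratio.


Threshold parameter = [Cl-] / [OH-] (molar basis; both in mmol/L, so units cancel)
Ratio = 1373 / 247 = 5.56

5.56


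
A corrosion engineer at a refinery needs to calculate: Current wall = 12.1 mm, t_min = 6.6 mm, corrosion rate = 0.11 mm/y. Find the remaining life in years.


Apply the remaining-life relation: RL = (t_current − t_min) / CR
RL = (12.1 − 6.6) / 0.11 = 5.5 / 0.11 = 50.0 years

50.0 years


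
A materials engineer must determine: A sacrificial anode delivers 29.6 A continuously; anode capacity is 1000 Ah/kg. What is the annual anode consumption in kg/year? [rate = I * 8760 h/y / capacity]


Annual consumption = current * hours per year / capacity
Rate = 29.6 * 8760 / 1000 = 259.3 kg/year

259.3 kg/year


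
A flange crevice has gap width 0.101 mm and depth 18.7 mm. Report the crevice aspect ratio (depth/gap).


Aspect ratio = depth / gap
Ratio = 18.7 / 0.101 = 185.1

185.1


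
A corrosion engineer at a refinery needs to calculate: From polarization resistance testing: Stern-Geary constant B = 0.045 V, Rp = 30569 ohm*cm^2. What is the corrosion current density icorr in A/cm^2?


Apply the Stern-Geary relation: icorr = B / Rp
icorr = 0.045 / 30569 = 1.472×10^-6 A/cm^2

1.472×10^-6 A/cm^2


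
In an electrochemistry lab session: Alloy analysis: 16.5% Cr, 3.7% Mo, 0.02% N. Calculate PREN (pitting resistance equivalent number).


Apply the PREN formula: PREN = Cr + 3.3*Mo + 16*N
PREN = 16.5 + 3.3*3.7 + 16*0.02
PREN = 16.5 + 12.21 + 0.32 = 29.03

29.03


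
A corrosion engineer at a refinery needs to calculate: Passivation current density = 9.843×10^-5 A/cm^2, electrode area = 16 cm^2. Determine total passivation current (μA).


I = i_pass * A, then convert A → μA (×10^6)
I = 9.843×10^-5 * 16 * 10^6 = 1574.88 μA

1574.88 μA


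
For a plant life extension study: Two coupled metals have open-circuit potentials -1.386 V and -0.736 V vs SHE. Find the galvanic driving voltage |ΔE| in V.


Driving voltage is the absolute potential difference.
|ΔE| = |-1.386 − (-0.736)| = 0.65 V

0.65 V


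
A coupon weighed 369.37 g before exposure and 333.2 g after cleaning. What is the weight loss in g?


Weight loss = initial − final
WL = 369.37 − 333.2 = 36.17 g

36.17 g


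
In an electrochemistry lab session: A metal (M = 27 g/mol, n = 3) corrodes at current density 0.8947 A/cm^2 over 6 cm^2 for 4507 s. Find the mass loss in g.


Apply Faraday's law: m = i*A*t*M / (n*F)
Total charge passed Q = i*A*t = 0.8947*6*4507 = 24194.4774 C
m = Q*M/(n*F) = 24194.4774*27/(3*96485) = 2.25683 g

2.25683 g


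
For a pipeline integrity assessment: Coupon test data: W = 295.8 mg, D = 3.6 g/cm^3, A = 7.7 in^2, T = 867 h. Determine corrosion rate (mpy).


Apply the mpy weight-loss relation: CR = 534 * W / (D * A * T)
Numerator: 534 * 295.8 = 157957.2
Denominator: 3.6 * 7.7 * 867 = 24033.24
CR = 157957.2 / 24033.24 = 6.572 mpy

6.572 mpy


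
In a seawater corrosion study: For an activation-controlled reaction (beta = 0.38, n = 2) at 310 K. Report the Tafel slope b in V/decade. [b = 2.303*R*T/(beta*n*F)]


Apply the Tafel slope relation: b = 2.303*R*T/(beta*n*F)
Numerator: 2.303 * 8.314 * 310 = 5935.61
Denominator: 0.38 * 2 * 96485 = 73328.6
b = 5935.61 / 73328.6 = 0.0809 V/decade

0.0809 V/decade


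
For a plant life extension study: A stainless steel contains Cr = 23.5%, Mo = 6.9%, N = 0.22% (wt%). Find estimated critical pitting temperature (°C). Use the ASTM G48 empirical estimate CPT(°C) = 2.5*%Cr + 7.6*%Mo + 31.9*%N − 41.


Apply the ASTM G48 empirical CPT estimate: CPT(°C) = 2.5*%Cr + 7.6*%Mo + 31.9*%N − 41
2.5*23.5 = 58.75; 7.6*6.9 = 52.44; 31.9*0.22 = 7.018
CPT = 58.75 + 52.44 + 7.018 − 41 = 77.208 °C
Rounded to 0.1 °C: CPT ≈ 77.2 °C

77.2 °C


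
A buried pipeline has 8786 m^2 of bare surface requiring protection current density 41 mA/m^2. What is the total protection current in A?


I = area * current density, then convert mA → A (÷1000)
I = 8786 * 41 / 1000 = 360.23 A

360.23 A


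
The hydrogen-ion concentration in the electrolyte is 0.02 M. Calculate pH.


pH = −log10[H+]
pH = −log10(0.02) = 1.7

1.7


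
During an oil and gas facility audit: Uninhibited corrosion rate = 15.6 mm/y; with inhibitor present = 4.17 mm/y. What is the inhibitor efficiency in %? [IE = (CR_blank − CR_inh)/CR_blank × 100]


Apply the inhibitor-efficiency definition: IE = (CR_blank − CR_inh)/CR_blank × 100
IE = (15.6 − 4.17) / 15.6 × 100
IE = 11.43 / 15.6 × 100 = 73.3 %

73.3 %


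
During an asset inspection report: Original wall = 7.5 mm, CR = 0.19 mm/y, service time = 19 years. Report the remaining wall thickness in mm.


Remaining wall = original − CR × time
t = 7.5 − 0.19*19 = 7.5 − 3.61 = 3.89 mm

3.89 mm


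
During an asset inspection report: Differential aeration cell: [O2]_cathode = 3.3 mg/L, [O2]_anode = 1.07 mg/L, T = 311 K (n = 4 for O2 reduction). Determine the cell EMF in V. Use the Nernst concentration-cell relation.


Apply the Nernst concentration-cell relation: E = (RT/nF)*ln(C_cathode/C_anode)
RT/nF = 8.314*311/(4*96485) = 0.00669963 V
ln(3.3/1.07) = 1.12626
E = 0.00669963 * 1.12626 = 0.00755 V

0.00755 V


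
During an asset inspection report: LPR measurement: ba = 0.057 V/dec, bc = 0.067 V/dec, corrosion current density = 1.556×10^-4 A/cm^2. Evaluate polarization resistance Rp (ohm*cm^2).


Apply the Stern-Geary equation: Rp = ba*bc / (2.303*icorr*(ba+bc))
ba*bc = 0.057*0.067 = 0.003819
ba+bc = 0.124; 2.303*icorr*(ba+bc) = 2.303*1.556×10^-4*0.124 = 4.4435003×10^-5
Rp = 0.003819 / 4.4435003×10^-5 = 85.9 ohm*cm^2

85.9 ohm*cm^2
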